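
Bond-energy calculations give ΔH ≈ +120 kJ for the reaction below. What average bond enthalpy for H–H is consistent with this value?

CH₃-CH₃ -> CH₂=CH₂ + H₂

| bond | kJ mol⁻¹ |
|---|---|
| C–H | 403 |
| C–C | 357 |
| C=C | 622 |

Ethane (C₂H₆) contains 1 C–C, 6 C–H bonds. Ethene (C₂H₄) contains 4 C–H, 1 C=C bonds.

D(H–H) ≈ 421 kJ/mol

Let D be the H–H bond energy.
Σ(broken) = 1×357 + 6×403 = 2775
Σ(formed) = 4×403 + 1×622 + 1×D = 2234 + D
ΔH = Σ(broken) − Σ(formed) = (2775) − (2234 + D) = +541 − D
Setting this equal to +120 kJ gives D = 421 kJ/mol.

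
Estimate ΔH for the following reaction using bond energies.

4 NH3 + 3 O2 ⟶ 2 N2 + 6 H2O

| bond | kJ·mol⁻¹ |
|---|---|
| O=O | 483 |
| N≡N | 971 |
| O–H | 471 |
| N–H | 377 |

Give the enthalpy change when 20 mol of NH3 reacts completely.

ΔH = −8105 kJ

Bonds broken (reactants):
  N–H: 12 × 377 = 4524
  O=O: 3 × 483 = 1449
  Σ(broken) = 5973 kJ
Bonds formed (products):
  N≡N: 2 × 971 = 1942
  O–H: 12 × 471 = 5652
  Σ(formed) = 7594 kJ
ΔH = Σ(broken) − Σ(formed) = 5973 − 7594 = −1621 kJ
For 5× the reaction as written: 5 × (−1621) = −8105 kJ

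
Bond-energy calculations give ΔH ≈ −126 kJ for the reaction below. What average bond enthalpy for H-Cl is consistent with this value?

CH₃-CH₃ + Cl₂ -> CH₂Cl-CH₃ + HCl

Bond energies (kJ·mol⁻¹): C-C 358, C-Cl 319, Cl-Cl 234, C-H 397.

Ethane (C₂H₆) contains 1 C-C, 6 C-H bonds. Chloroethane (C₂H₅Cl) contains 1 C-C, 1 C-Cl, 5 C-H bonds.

Let D be the H-Cl bond energy.
Σ(broken) = 1×358 + 6×397 + 1×234 = 2974
Σ(formed) = 1×358 + 1×319 + 5×397 + 1×D = 2662 + D
ΔH = Σ(broken) − Σ(formed) = (2974) − (2662 + D) = +312 − D
Setting this equal to −126 kJ gives D = 438 kJ/mol.

D(H-Cl) ≈ 438 kJ/mol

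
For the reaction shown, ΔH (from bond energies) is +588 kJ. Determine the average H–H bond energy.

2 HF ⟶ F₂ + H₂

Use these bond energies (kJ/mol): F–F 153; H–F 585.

Let D be the H–H bond energy.
Σ(broken) = 2×585 = 1170
Σ(formed) = 1×153 + 1×D = 153 + D
ΔH = Σ(broken) − Σ(formed) = (1170) − (153 + D) = +1017 − D
Setting this equal to +588 kJ gives D = 429 kJ/mol.

D(H–H) ≈ 429 kJ/mol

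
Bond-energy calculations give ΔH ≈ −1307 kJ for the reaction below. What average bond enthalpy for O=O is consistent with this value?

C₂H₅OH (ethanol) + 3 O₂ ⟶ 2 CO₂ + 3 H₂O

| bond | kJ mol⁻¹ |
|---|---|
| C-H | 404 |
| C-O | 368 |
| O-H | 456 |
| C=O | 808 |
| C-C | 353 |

Let D be the O=O bond energy.
Σ(broken) = 1×353 + 5×404 + 1×368 + 1×456 + 3×D = 3197 + 3D
Σ(formed) = 4×808 + 6×456 = 5968
ΔH = Σ(broken) − Σ(formed) = (3197 + 3D) − (5968) = −2771 + 3D
Setting this equal to −1307 kJ gives 3D = 1464, so D = 488 kJ/mol.

D(O=O) ≈ 488 kJ/mol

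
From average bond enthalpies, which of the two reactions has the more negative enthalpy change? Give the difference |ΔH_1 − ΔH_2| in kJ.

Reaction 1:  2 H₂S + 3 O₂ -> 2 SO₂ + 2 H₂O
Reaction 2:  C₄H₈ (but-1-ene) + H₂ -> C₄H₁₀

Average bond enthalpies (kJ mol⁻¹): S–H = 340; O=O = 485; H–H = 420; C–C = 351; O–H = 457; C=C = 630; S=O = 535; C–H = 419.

Reaction 1, by 1014 kJ

Reaction 1:
  Bonds broken (reactants):
    O=O: 3 × 485 = 1455
    S–H: 4 × 340 = 1360
    Σ(broken) = 2815 kJ
  Bonds formed (products):
    O–H: 4 × 457 = 1828
    S=O: 4 × 535 = 2140
    Σ(formed) = 3968 kJ
  ΔH_1 = 2815 − 3968 = −1153 kJ
Reaction 2:
  Bonds broken (reactants):
    C–C: 2 × 351 = 702
    C–H: 8 × 419 = 3352
    C=C: 1 × 630 = 630
    H–H: 1 × 420 = 420
    Σ(broken) = 5104 kJ
  Bonds formed (products):
    C–C: 3 × 351 = 1053
    C–H: 10 × 419 = 4190
    Σ(formed) = 5243 kJ
  ΔH_2 = 5104 − 5243 = −139 kJ
ΔH_1 − ΔH_2 = −1014 kJ, so reaction 1 has the more negative ΔH; |ΔH_1 − ΔH_2| = 1014 kJ.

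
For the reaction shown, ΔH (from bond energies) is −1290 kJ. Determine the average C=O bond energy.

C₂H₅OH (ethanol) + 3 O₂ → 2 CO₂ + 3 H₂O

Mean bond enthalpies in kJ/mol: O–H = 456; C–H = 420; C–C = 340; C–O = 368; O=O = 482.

D(C=O) ≈ 816 kJ/mol

Let D be the C=O bond energy.
Σ(broken) = 1×340 + 5×420 + 1×368 + 1×456 + 3×482 = 4710
Σ(formed) = 4×D + 6×456 = 2736 + 4D
ΔH = Σ(broken) − Σ(formed) = (4710) − (2736 + 4D) = +1974 − 4D
Setting this equal to −1290 kJ gives 4D = 3264, so D = 816 kJ/mol.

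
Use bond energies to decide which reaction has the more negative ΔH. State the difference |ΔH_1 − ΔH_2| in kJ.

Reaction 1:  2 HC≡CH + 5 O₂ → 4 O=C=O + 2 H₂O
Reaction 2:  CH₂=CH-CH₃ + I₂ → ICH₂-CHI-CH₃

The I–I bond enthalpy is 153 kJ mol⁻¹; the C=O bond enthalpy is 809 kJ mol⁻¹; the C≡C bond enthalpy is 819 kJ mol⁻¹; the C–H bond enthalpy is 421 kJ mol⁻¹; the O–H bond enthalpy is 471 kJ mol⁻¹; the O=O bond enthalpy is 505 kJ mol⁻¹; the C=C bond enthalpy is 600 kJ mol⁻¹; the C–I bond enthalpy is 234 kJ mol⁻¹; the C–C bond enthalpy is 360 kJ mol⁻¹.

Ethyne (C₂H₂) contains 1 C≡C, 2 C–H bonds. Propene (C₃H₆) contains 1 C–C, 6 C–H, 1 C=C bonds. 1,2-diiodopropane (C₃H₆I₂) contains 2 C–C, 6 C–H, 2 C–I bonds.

Reaction 1, by 2434 kJ

Reaction 1:
  Bonds broken (reactants):
    C≡C: 2 × 819 = 1638
    C–H: 4 × 421 = 1684
    O=O: 5 × 505 = 2525
    Σ(broken) = 5847 kJ
  Bonds formed (products):
    C=O: 8 × 809 = 6472
    O–H: 4 × 471 = 1884
    Σ(formed) = 8356 kJ
  ΔH_1 = 5847 − 8356 = −2509 kJ
Reaction 2:
  Bonds broken (reactants):
    C–C: 1 × 360 = 360
    C–H: 6 × 421 = 2526
    C=C: 1 × 600 = 600
    I–I: 1 × 153 = 153
    Σ(broken) = 3639 kJ
  Bonds formed (products):
    C–C: 2 × 360 = 720
    C–H: 6 × 421 = 2526
    C–I: 2 × 234 = 468
    Σ(formed) = 3714 kJ
  ΔH_2 = 3639 − 3714 = −75 kJ
ΔH_1 − ΔH_2 = −2434 kJ, so reaction 1 has the more negative ΔH; |ΔH_1 − ΔH_2| = 2434 kJ.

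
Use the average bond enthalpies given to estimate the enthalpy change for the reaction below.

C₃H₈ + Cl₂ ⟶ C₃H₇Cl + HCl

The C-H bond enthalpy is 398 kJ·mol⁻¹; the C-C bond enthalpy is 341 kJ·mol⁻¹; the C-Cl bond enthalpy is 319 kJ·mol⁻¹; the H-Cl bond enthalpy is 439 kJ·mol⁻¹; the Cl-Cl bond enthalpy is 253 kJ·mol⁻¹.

Bonds broken (reactants):
  C-C: 2 × 341 = 682
  C-H: 8 × 398 = 3184
  Cl-Cl: 1 × 253 = 253
  Σ(broken) = 4119 kJ
Bonds formed (products):
  C-C: 2 × 341 = 682
  C-Cl: 1 × 319 = 319
  C-H: 7 × 398 = 2786
  H-Cl: 1 × 439 = 439
  Σ(formed) = 4226 kJ
ΔH = Σ(broken) − Σ(formed) = 4119 − 4226 = −107 kJ

ΔH ≈ −107 kJ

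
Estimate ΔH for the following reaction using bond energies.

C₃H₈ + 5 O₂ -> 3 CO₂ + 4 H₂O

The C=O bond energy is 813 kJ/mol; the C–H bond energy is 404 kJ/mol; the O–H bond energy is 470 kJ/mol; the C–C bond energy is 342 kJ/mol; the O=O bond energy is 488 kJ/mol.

ΔH ≈ −2282 kJ

Bonds broken (reactants):
  C–C: 2 × 342 = 684
  C–H: 8 × 404 = 3232
  O=O: 5 × 488 = 2440
  Σ(broken) = 6356 kJ
Bonds formed (products):
  C=O: 6 × 813 = 4878
  O–H: 8 × 470 = 3760
  Σ(formed) = 8638 kJ
ΔH = Σ(broken) − Σ(formed) = 6356 − 8638 = −2282 kJ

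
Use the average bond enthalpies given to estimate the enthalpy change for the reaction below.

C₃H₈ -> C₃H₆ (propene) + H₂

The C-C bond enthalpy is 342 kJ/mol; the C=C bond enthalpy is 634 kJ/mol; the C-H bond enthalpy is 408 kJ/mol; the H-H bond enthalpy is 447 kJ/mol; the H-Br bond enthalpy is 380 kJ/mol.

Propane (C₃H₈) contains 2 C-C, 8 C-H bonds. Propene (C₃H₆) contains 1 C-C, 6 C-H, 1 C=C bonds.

Bonds broken (reactants):
  C-C: 2 × 342 = 684
  C-H: 8 × 408 = 3264
  Σ(broken) = 3948 kJ
Bonds formed (products):
  C-C: 1 × 342 = 342
  C-H: 6 × 408 = 2448
  C=C: 1 × 634 = 634
  H-H: 1 × 447 = 447
  Σ(formed) = 3871 kJ
ΔH = Σ(broken) − Σ(formed) = 3948 − 3871 = +77 kJ

ΔH ≈ +77 kJ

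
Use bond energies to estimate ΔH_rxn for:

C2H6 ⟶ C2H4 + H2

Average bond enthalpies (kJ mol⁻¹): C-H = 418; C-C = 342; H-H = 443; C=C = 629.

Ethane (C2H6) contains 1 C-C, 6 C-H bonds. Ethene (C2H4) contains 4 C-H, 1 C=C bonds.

ΔH ≈ +106 kJ

Bonds broken (reactants):
  C-C: 1 × 342 = 342
  C-H: 6 × 418 = 2508
  Σ(broken) = 2850 kJ
Bonds formed (products):
  C-H: 4 × 418 = 1672
  C=C: 1 × 629 = 629
  H-H: 1 × 443 = 443
  Σ(formed) = 2744 kJ
ΔH = Σ(broken) − Σ(formed) = 2850 − 2744 = +106 kJ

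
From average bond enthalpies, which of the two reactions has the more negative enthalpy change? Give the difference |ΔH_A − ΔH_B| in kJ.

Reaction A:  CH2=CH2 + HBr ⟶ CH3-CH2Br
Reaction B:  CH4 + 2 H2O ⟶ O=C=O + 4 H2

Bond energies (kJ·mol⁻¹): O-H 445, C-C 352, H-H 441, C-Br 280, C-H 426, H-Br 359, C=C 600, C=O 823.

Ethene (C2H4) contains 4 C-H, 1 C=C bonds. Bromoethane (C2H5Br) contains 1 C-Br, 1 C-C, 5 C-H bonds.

Reaction A, by 173 kJ

Reaction A:
  Bonds broken (reactants):
    C-H: 4 × 426 = 1704
    C=C: 1 × 600 = 600
    H-Br: 1 × 359 = 359
    Σ(broken) = 2663 kJ
  Bonds formed (products):
    C-Br: 1 × 280 = 280
    C-C: 1 × 352 = 352
    C-H: 5 × 426 = 2130
    Σ(formed) = 2762 kJ
  ΔH_A = 2663 − 2762 = −99 kJ
Reaction B:
  Bonds broken (reactants):
    C-H: 4 × 426 = 1704
    O-H: 4 × 445 = 1780
    Σ(broken) = 3484 kJ
  Bonds formed (products):
    C=O: 2 × 823 = 1646
    H-H: 4 × 441 = 1764
    Σ(formed) = 3410 kJ
  ΔH_B = 3484 − 3410 = +74 kJ
ΔH_A − ΔH_B = −173 kJ, so reaction A has the more negative ΔH; |ΔH_A − ΔH_B| = 173 kJ.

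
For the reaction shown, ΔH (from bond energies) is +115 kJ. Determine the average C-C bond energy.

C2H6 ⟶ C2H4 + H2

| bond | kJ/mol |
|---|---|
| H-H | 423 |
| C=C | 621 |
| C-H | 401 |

D(C-C) ≈ 357 kJ/mol

Let D be the C-C bond energy.
Σ(broken) = 1×D + 6×401 = 2406 + D
Σ(formed) = 4×401 + 1×621 + 1×423 = 2648
ΔH = Σ(broken) − Σ(formed) = (2406 + D) − (2648) = −242 + D
Setting this equal to +115 kJ gives D = 357 kJ/mol.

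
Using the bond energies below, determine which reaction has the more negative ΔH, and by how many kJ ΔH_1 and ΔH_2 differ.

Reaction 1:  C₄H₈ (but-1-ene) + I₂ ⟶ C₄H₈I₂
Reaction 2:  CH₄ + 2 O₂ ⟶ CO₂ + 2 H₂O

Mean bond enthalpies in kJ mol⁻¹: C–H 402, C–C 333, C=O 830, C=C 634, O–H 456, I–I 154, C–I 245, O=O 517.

Reaction 1:
  Bonds broken (reactants):
    C–C: 2 × 333 = 666
    C–H: 8 × 402 = 3216
    C=C: 1 × 634 = 634
    I–I: 1 × 154 = 154
    Σ(broken) = 4670 kJ
  Bonds formed (products):
    C–C: 3 × 333 = 999
    C–H: 8 × 402 = 3216
    C–I: 2 × 245 = 490
    Σ(formed) = 4705 kJ
  ΔH_1 = 4670 − 4705 = −35 kJ
Reaction 2:
  Bonds broken (reactants):
    C–H: 4 × 402 = 1608
    O=O: 2 × 517 = 1034
    Σ(broken) = 2642 kJ
  Bonds formed (products):
    C=O: 2 × 830 = 1660
    O–H: 4 × 456 = 1824
    Σ(formed) = 3484 kJ
  ΔH_2 = 2642 − 3484 = −842 kJ
ΔH_1 − ΔH_2 = +807 kJ, so reaction 2 has the more negative ΔH; |ΔH_1 − ΔH_2| = 807 kJ.

Reaction 2, by 807 kJ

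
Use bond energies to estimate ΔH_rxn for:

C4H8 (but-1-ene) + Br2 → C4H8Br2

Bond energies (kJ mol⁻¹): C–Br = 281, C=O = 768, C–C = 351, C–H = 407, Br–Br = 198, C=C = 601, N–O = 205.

Bonds broken (reactants):
  Br–Br: 1 × 198 = 198
  C–C: 2 × 351 = 702
  C–H: 8 × 407 = 3256
  C=C: 1 × 601 = 601
  Σ(broken) = 4757 kJ
Bonds formed (products):
  C–Br: 2 × 281 = 562
  C–C: 3 × 351 = 1053
  C–H: 8 × 407 = 3256
  Σ(formed) = 4871 kJ
ΔH = Σ(broken) − Σ(formed) = 4757 − 4871 = −114 kJ

ΔH ≈ −114 kJ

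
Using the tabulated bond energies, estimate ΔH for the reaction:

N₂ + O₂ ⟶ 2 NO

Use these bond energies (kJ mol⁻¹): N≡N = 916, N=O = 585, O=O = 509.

ΔH ≈ +255 kJ

Bonds broken (reactants):
  N≡N: 1 × 916 = 916
  O=O: 1 × 509 = 509
  Σ(broken) = 1425 kJ
Bonds formed (products):
  N=O: 2 × 585 = 1170
  Σ(formed) = 1170 kJ
ΔH = Σ(broken) − Σ(formed) = 1425 − 1170 = +255 kJ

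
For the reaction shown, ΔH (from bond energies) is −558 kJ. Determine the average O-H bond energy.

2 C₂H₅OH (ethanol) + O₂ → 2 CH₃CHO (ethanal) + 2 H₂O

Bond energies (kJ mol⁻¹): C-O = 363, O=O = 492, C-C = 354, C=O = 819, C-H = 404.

D(O-H) ≈ 473 kJ/mol

Let D be the O-H bond energy.
Σ(broken) = 2×354 + 10×404 + 2×363 + 2×D + 1×492 = 5966 + 2D
Σ(formed) = 2×354 + 8×404 + 2×819 + 4×D = 5578 + 4D
ΔH = Σ(broken) − Σ(formed) = (5966 + 2D) − (5578 + 4D) = +388 − 2D
Setting this equal to −558 kJ gives 2D = 946, so D = 473 kJ/mol.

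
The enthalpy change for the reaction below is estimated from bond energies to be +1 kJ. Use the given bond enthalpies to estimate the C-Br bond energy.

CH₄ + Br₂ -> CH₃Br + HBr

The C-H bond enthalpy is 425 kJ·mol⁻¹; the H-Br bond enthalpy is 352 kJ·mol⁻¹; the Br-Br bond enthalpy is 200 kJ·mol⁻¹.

Let D be the C-Br bond energy.
Σ(broken) = 1×200 + 4×425 = 1900
Σ(formed) = 1×D + 3×425 + 1×352 = 1627 + D
ΔH = Σ(broken) − Σ(formed) = (1900) − (1627 + D) = +273 − D
Setting this equal to +1 kJ gives D = 272 kJ/mol.

D(C-Br) ≈ 272 kJ/mol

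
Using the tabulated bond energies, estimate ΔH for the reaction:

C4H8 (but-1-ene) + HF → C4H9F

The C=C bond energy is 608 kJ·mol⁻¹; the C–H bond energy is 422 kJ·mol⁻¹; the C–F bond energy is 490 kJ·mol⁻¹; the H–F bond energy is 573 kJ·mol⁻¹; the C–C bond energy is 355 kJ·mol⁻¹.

ΔH ≈ −86 kJ

Bonds broken (reactants):
  C–C: 2 × 355 = 710
  C–H: 8 × 422 = 3376
  C=C: 1 × 608 = 608
  H–F: 1 × 573 = 573
  Σ(broken) = 5267 kJ
Bonds formed (products):
  C–C: 3 × 355 = 1065
  C–F: 1 × 490 = 490
  C–H: 9 × 422 = 3798
  Σ(formed) = 5353 kJ
ΔH = Σ(broken) − Σ(formed) = 5267 − 5353 = −86 kJ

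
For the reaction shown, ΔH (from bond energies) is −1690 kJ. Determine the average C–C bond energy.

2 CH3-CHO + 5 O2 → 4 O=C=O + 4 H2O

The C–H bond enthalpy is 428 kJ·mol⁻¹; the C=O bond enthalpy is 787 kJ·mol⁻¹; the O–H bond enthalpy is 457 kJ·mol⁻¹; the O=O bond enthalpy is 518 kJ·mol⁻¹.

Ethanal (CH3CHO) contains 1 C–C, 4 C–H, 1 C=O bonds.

D(C–C) ≈ 337 kJ/mol

Let D be the C–C bond energy.
Σ(broken) = 2×D + 8×428 + 2×787 + 5×518 = 7588 + 2D
Σ(formed) = 8×787 + 8×457 = 9952
ΔH = Σ(broken) − Σ(formed) = (7588 + 2D) − (9952) = −2364 + 2D
Setting this equal to −1690 kJ gives 2D = 674, so D = 337 kJ/mol.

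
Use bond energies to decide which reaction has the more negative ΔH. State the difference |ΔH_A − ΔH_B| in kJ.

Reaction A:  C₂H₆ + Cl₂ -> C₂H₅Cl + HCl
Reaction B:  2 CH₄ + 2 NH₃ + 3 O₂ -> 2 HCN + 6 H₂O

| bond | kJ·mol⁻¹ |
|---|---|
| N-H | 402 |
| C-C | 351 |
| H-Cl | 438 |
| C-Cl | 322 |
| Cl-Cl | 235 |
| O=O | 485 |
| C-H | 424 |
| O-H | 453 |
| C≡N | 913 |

Reaction A:
  Bonds broken (reactants):
    C-C: 1 × 351 = 351
    C-H: 6 × 424 = 2544
    Cl-Cl: 1 × 235 = 235
    Σ(broken) = 3130 kJ
  Bonds formed (products):
    C-C: 1 × 351 = 351
    C-Cl: 1 × 322 = 322
    C-H: 5 × 424 = 2120
    H-Cl: 1 × 438 = 438
    Σ(formed) = 3231 kJ
  ΔH_A = 3130 − 3231 = −101 kJ
Reaction B:
  Bonds broken (reactants):
    C-H: 8 × 424 = 3392
    N-H: 6 × 402 = 2412
    O=O: 3 × 485 = 1455
    Σ(broken) = 7259 kJ
  Bonds formed (products):
    C≡N: 2 × 913 = 1826
    C-H: 2 × 424 = 848
    O-H: 12 × 453 = 5436
    Σ(formed) = 8110 kJ
  ΔH_B = 7259 − 8110 = −851 kJ
ΔH_A − ΔH_B = +750 kJ, so reaction B has the more negative ΔH; |ΔH_A − ΔH_B| = 750 kJ.

Reaction B, by 750 kJ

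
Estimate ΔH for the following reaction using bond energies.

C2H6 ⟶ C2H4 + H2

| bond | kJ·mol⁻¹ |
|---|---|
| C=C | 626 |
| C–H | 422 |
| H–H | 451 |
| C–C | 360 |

ΔH ≈ +127 kJ

Bonds broken (reactants):
  C–C: 1 × 360 = 360
  C–H: 6 × 422 = 2532
  Σ(broken) = 2892 kJ
Bonds formed (products):
  C–H: 4 × 422 = 1688
  C=C: 1 × 626 = 626
  H–H: 1 × 451 = 451
  Σ(formed) = 2765 kJ
ΔH = Σ(broken) − Σ(formed) = 2892 − 2765 = +127 kJ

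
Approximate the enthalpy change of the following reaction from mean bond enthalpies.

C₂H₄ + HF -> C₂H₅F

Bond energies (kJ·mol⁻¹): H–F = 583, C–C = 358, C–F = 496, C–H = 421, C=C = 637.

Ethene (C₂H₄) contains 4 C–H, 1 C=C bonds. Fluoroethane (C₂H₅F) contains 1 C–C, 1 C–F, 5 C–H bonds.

ΔH ≈ −55 kJ

Bonds broken (reactants):
  C–H: 4 × 421 = 1684
  C=C: 1 × 637 = 637
  H–F: 1 × 583 = 583
  Σ(broken) = 2904 kJ
Bonds formed (products):
  C–C: 1 × 358 = 358
  C–F: 1 × 496 = 496
  C–H: 5 × 421 = 2105
  Σ(formed) = 2959 kJ
ΔH = Σ(broken) − Σ(formed) = 2904 − 2959 = −55 kJ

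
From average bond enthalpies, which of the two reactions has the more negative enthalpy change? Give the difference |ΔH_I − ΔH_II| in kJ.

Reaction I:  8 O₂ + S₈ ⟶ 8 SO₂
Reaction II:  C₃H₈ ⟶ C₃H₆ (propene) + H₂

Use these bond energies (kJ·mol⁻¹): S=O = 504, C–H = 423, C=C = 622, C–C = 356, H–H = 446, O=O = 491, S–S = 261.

Reaction I:
  Bonds broken (reactants):
    O=O: 8 × 491 = 3928
    S–S: 8 × 261 = 2088
    Σ(broken) = 6016 kJ
  Bonds formed (products):
    S=O: 16 × 504 = 8064
    Σ(formed) = 8064 kJ
  ΔH_I = 6016 − 8064 = −2048 kJ
Reaction II:
  Bonds broken (reactants):
    C–C: 2 × 356 = 712
    C–H: 8 × 423 = 3384
    Σ(broken) = 4096 kJ
  Bonds formed (products):
    C–C: 1 × 356 = 356
    C–H: 6 × 423 = 2538
    C=C: 1 × 622 = 622
    H–H: 1 × 446 = 446
    Σ(formed) = 3962 kJ
  ΔH_II = 4096 − 3962 = +134 kJ
ΔH_I − ΔH_II = −2182 kJ, so reaction I has the more negative ΔH; |ΔH_I − ΔH_II| = 2182 kJ.

Reaction I, by 2182 kJ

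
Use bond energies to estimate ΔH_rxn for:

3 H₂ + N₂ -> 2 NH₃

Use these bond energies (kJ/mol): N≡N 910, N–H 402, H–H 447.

ΔH ≈ −161 kJ

Bonds broken (reactants):
  H–H: 3 × 447 = 1341
  N≡N: 1 × 910 = 910
  Σ(broken) = 2251 kJ
Bonds formed (products):
  N–H: 6 × 402 = 2412
  Σ(formed) = 2412 kJ
ΔH = Σ(broken) − Σ(formed) = 2251 − 2412 = −161 kJ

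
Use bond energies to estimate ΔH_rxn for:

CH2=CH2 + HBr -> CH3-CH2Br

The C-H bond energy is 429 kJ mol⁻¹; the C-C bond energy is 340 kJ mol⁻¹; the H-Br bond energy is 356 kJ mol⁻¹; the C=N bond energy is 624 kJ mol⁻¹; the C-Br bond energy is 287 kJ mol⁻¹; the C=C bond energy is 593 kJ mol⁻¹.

Bonds broken (reactants):
  C-H: 4 × 429 = 1716
  C=C: 1 × 593 = 593
  H-Br: 1 × 356 = 356
  Σ(broken) = 2665 kJ
Bonds formed (products):
  C-Br: 1 × 287 = 287
  C-C: 1 × 340 = 340
  C-H: 5 × 429 = 2145
  Σ(formed) = 2772 kJ
ΔH = Σ(broken) − Σ(formed) = 2665 − 2772 = −107 kJ

ΔH ≈ −107 kJ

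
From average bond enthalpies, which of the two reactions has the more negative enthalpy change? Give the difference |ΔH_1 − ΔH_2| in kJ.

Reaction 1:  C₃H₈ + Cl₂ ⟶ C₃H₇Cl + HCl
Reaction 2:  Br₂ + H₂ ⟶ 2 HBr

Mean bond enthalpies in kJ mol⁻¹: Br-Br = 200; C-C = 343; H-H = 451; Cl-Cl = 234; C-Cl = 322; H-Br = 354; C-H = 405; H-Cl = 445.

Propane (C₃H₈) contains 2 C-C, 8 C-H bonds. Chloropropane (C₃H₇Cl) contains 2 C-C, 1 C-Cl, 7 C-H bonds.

Reaction 1, by 71 kJ

Reaction 1:
  Bonds broken (reactants):
    C-C: 2 × 343 = 686
    C-H: 8 × 405 = 3240
    Cl-Cl: 1 × 234 = 234
    Σ(broken) = 4160 kJ
  Bonds formed (products):
    C-C: 2 × 343 = 686
    C-Cl: 1 × 322 = 322
    C-H: 7 × 405 = 2835
    H-Cl: 1 × 445 = 445
    Σ(formed) = 4288 kJ
  ΔH_1 = 4160 − 4288 = −128 kJ
Reaction 2:
  Bonds broken (reactants):
    Br-Br: 1 × 200 = 200
    H-H: 1 × 451 = 451
    Σ(broken) = 651 kJ
  Bonds formed (products):
    H-Br: 2 × 354 = 708
    Σ(formed) = 708 kJ
  ΔH_2 = 651 − 708 = −57 kJ
ΔH_1 − ΔH_2 = −71 kJ, so reaction 1 has the more negative ΔH; |ΔH_1 − ΔH_2| = 71 kJ.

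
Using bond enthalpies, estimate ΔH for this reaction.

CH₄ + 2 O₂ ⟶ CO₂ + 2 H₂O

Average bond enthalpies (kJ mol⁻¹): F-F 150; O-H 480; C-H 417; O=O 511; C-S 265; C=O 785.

ΔH ≈ −800 kJ

Bonds broken (reactants):
  C-H: 4 × 417 = 1668
  O=O: 2 × 511 = 1022
  Σ(broken) = 2690 kJ
Bonds formed (products):
  C=O: 2 × 785 = 1570
  O-H: 4 × 480 = 1920
  Σ(formed) = 3490 kJ
ΔH = Σ(broken) − Σ(formed) = 2690 − 3490 = −800 kJ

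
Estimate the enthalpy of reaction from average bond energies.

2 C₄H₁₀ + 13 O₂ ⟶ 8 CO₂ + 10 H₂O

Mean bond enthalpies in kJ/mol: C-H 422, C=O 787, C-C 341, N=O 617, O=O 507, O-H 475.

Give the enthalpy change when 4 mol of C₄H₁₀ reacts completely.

ΔH = −10030 kJ

Bonds broken (reactants):
  C-C: 6 × 341 = 2046
  C-H: 20 × 422 = 8440
  O=O: 13 × 507 = 6591
  Σ(broken) = 17077 kJ
Bonds formed (products):
  C=O: 16 × 787 = 12592
  O-H: 20 × 475 = 9500
  Σ(formed) = 22092 kJ
ΔH = Σ(broken) − Σ(formed) = 17077 − 22092 = −5015 kJ
For 2× the reaction as written: 2 × (−5015) = −10030 kJ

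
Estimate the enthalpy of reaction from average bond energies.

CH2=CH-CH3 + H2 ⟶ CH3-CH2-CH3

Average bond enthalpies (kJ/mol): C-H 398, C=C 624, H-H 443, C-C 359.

Bonds broken (reactants):
  C-C: 1 × 359 = 359
  C-H: 6 × 398 = 2388
  C=C: 1 × 624 = 624
  H-H: 1 × 443 = 443
  Σ(broken) = 3814 kJ
Bonds formed (products):
  C-C: 2 × 359 = 718
  C-H: 8 × 398 = 3184
  Σ(formed) = 3902 kJ
ΔH = Σ(broken) − Σ(formed) = 3814 − 3902 = −88 kJ

ΔH ≈ −88 kJ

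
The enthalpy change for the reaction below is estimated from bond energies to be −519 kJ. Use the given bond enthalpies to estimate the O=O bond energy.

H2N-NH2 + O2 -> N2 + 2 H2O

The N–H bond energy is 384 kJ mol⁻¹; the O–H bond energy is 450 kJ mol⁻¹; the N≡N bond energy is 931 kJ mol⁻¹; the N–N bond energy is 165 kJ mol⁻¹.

Let D be the O=O bond energy.
Σ(broken) = 4×384 + 1×165 + 1×D = 1701 + D
Σ(formed) = 1×931 + 4×450 = 2731
ΔH = Σ(broken) − Σ(formed) = (1701 + D) − (2731) = −1030 + D
Setting this equal to −519 kJ gives D = 511 kJ/mol.

D(O=O) ≈ 511 kJ/mol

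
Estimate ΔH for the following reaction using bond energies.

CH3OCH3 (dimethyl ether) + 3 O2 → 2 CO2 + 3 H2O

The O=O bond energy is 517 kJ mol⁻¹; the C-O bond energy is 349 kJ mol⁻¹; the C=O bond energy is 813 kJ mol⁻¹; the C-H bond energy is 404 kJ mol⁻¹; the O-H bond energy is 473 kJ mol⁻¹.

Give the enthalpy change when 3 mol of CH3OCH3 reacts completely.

ΔH = −4251 kJ

Bonds broken (reactants):
  C-H: 6 × 404 = 2424
  C-O: 2 × 349 = 698
  O=O: 3 × 517 = 1551
  Σ(broken) = 4673 kJ
Bonds formed (products):
  C=O: 4 × 813 = 3252
  O-H: 6 × 473 = 2838
  Σ(formed) = 6090 kJ
ΔH = Σ(broken) − Σ(formed) = 4673 − 6090 = −1417 kJ
For 3× the reaction as written: 3 × (−1417) = −4251 kJ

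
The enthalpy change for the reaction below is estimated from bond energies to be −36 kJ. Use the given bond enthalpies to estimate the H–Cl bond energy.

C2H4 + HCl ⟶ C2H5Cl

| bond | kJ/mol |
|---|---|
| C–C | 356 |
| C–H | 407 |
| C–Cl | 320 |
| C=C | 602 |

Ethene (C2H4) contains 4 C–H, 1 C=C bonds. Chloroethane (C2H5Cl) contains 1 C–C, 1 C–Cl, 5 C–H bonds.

Let D be the H–Cl bond energy.
Σ(broken) = 4×407 + 1×602 + 1×D = 2230 + D
Σ(formed) = 1×356 + 1×320 + 5×407 = 2711
ΔH = Σ(broken) − Σ(formed) = (2230 + D) − (2711) = −481 + D
Setting this equal to −36 kJ gives D = 445 kJ/mol.

D(H–Cl) ≈ 445 kJ/mol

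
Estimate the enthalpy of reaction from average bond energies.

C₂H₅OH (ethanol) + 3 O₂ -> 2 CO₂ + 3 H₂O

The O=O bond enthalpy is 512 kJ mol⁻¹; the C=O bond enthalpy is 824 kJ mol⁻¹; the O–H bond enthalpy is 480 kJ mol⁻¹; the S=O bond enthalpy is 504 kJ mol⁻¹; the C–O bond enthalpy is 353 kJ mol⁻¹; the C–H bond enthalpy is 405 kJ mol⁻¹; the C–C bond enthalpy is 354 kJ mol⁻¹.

ΔH ≈ −1428 kJ

Bonds broken (reactants):
  C–C: 1 × 354 = 354
  C–H: 5 × 405 = 2025
  C–O: 1 × 353 = 353
  O–H: 1 × 480 = 480
  O=O: 3 × 512 = 1536
  Σ(broken) = 4748 kJ
Bonds formed (products):
  C=O: 4 × 824 = 3296
  O–H: 6 × 480 = 2880
  Σ(formed) = 6176 kJ
ΔH = Σ(broken) − Σ(formed) = 4748 − 6176 = −1428 kJ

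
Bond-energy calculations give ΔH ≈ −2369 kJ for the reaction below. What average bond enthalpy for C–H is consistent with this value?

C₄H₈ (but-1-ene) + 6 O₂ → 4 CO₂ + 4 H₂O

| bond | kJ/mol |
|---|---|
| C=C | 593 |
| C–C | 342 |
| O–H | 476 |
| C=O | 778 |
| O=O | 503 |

D(C–H) ≈ 421 kJ/mol

Let D be the C–H bond energy.
Σ(broken) = 2×342 + 8×D + 1×593 + 6×503 = 4295 + 8D
Σ(formed) = 8×778 + 8×476 = 10032
ΔH = Σ(broken) − Σ(formed) = (4295 + 8D) − (10032) = −5737 + 8D
Setting this equal to −2369 kJ gives 8D = 3368, so D = 421 kJ/mol.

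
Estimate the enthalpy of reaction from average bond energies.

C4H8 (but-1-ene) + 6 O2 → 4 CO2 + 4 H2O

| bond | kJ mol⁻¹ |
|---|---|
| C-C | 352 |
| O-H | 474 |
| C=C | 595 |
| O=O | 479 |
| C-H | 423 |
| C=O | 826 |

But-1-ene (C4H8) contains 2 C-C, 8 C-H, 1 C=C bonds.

ΔH ≈ −2843 kJ

Bonds broken (reactants):
  C-C: 2 × 352 = 704
  C-H: 8 × 423 = 3384
  C=C: 1 × 595 = 595
  O=O: 6 × 479 = 2874
  Σ(broken) = 7557 kJ
Bonds formed (products):
  C=O: 8 × 826 = 6608
  O-H: 8 × 474 = 3792
  Σ(formed) = 10400 kJ
ΔH = Σ(broken) − Σ(formed) = 7557 − 10400 = −2843 kJ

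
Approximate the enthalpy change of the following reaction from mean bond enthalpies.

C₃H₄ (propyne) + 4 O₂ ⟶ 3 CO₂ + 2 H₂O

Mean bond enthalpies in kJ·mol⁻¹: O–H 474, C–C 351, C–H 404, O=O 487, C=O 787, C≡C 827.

ΔH ≈ −1876 kJ

Bonds broken (reactants):
  C≡C: 1 × 827 = 827
  C–C: 1 × 351 = 351
  C–H: 4 × 404 = 1616
  O=O: 4 × 487 = 1948
  Σ(broken) = 4742 kJ
Bonds formed (products):
  C=O: 6 × 787 = 4722
  O–H: 4 × 474 = 1896
  Σ(formed) = 6618 kJ
ΔH = Σ(broken) − Σ(formed) = 4742 − 6618 = −1876 kJ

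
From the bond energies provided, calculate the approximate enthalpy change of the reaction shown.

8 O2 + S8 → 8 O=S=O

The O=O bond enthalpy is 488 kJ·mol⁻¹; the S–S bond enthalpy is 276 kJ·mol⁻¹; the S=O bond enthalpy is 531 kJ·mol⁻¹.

Bonds broken (reactants):
  O=O: 8 × 488 = 3904
  S–S: 8 × 276 = 2208
  Σ(broken) = 6112 kJ
Bonds formed (products):
  S=O: 16 × 531 = 8496
  Σ(formed) = 8496 kJ
ΔH = Σ(broken) − Σ(formed) = 6112 − 8496 = −2384 kJ

ΔH ≈ −2384 kJ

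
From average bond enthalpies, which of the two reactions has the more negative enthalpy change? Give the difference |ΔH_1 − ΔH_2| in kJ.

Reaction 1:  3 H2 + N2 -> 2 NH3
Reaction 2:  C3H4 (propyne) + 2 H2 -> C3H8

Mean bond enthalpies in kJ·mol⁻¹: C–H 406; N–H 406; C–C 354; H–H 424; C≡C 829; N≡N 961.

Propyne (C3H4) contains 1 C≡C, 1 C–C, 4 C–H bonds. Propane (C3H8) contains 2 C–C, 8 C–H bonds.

Reaction 2, by 98 kJ

Reaction 1:
  Bonds broken (reactants):
    H–H: 3 × 424 = 1272
    N≡N: 1 × 961 = 961
    Σ(broken) = 2233 kJ
  Bonds formed (products):
    N–H: 6 × 406 = 2436
    Σ(formed) = 2436 kJ
  ΔH_1 = 2233 − 2436 = −203 kJ
Reaction 2:
  Bonds broken (reactants):
    C≡C: 1 × 829 = 829
    C–C: 1 × 354 = 354
    C–H: 4 × 406 = 1624
    H–H: 2 × 424 = 848
    Σ(broken) = 3655 kJ
  Bonds formed (products):
    C–C: 2 × 354 = 708
    C–H: 8 × 406 = 3248
    Σ(formed) = 3956 kJ
  ΔH_2 = 3655 − 3956 = −301 kJ
ΔH_1 − ΔH_2 = +98 kJ, so reaction 2 has the more negative ΔH; |ΔH_1 − ΔH_2| = 98 kJ.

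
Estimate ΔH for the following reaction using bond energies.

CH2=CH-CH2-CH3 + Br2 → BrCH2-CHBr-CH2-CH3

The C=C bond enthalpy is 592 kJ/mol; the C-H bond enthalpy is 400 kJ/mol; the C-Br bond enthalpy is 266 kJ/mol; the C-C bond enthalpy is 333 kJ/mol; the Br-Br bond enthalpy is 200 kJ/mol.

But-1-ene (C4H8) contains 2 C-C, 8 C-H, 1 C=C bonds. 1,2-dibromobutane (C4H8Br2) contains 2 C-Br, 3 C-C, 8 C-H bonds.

ΔH ≈ −73 kJ

Bonds broken (reactants):
  Br-Br: 1 × 200 = 200
  C-C: 2 × 333 = 666
  C-H: 8 × 400 = 3200
  C=C: 1 × 592 = 592
  Σ(broken) = 4658 kJ
Bonds formed (products):
  C-Br: 2 × 266 = 532
  C-C: 3 × 333 = 999
  C-H: 8 × 400 = 3200
  Σ(formed) = 4731 kJ
ΔH = Σ(broken) − Σ(formed) = 4658 − 4731 = −73 kJ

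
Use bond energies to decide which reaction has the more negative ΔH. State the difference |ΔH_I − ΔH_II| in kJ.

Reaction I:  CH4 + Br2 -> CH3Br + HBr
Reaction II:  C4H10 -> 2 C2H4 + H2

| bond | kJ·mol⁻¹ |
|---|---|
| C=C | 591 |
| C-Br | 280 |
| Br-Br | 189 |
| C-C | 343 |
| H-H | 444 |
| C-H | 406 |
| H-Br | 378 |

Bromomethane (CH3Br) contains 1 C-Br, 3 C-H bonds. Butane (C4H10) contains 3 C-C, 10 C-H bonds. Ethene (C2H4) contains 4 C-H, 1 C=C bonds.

Reaction I, by 278 kJ

Reaction I:
  Bonds broken (reactants):
    Br-Br: 1 × 189 = 189
    C-H: 4 × 406 = 1624
    Σ(broken) = 1813 kJ
  Bonds formed (products):
    C-Br: 1 × 280 = 280
    C-H: 3 × 406 = 1218
    H-Br: 1 × 378 = 378
    Σ(formed) = 1876 kJ
  ΔH_I = 1813 − 1876 = −63 kJ
Reaction II:
  Bonds broken (reactants):
    C-C: 3 × 343 = 1029
    C-H: 10 × 406 = 4060
    Σ(broken) = 5089 kJ
  Bonds formed (products):
    C-H: 8 × 406 = 3248
    C=C: 2 × 591 = 1182
    H-H: 1 × 444 = 444
    Σ(formed) = 4874 kJ
  ΔH_II = 5089 − 4874 = +215 kJ
ΔH_I − ΔH_II = −278 kJ, so reaction I has the more negative ΔH; |ΔH_I − ΔH_II| = 278 kJ.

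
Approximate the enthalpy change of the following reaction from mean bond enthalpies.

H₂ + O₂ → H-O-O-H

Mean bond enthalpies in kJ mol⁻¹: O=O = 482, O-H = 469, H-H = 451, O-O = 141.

Bonds broken (reactants):
  H-H: 1 × 451 = 451
  O=O: 1 × 482 = 482
  Σ(broken) = 933 kJ
Bonds formed (products):
  O-H: 2 × 469 = 938
  O-O: 1 × 141 = 141
  Σ(formed) = 1079 kJ
ΔH = Σ(broken) − Σ(formed) = 933 − 1079 = −146 kJ

ΔH ≈ −146 kJ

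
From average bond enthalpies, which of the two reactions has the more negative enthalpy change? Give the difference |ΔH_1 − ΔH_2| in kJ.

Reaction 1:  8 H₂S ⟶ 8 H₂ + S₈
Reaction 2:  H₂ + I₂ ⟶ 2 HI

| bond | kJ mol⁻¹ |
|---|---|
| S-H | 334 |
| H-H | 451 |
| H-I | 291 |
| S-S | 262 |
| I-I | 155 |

Reaction 1:
  Bonds broken (reactants):
    S-H: 16 × 334 = 5344
    Σ(broken) = 5344 kJ
  Bonds formed (products):
    H-H: 8 × 451 = 3608
    S-S: 8 × 262 = 2096
    Σ(formed) = 5704 kJ
  ΔH_1 = 5344 − 5704 = −360 kJ
Reaction 2:
  Bonds broken (reactants):
    H-H: 1 × 451 = 451
    I-I: 1 × 155 = 155
    Σ(broken) = 606 kJ
  Bonds formed (products):
    H-I: 2 × 291 = 582
    Σ(formed) = 582 kJ
  ΔH_2 = 606 − 582 = +24 kJ
ΔH_1 − ΔH_2 = −384 kJ, so reaction 1 has the more negative ΔH; |ΔH_1 − ΔH_2| = 384 kJ.

Reaction 1, by 384 kJ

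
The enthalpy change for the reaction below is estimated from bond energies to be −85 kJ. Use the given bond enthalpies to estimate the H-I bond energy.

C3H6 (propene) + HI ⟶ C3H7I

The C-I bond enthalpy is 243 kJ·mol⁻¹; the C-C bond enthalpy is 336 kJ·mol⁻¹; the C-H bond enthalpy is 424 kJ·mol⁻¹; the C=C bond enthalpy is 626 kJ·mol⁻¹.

D(H-I) ≈ 292 kJ/mol

Let D be the H-I bond energy.
Σ(broken) = 1×336 + 6×424 + 1×626 + 1×D = 3506 + D
Σ(formed) = 2×336 + 7×424 + 1×243 = 3883
ΔH = Σ(broken) − Σ(formed) = (3506 + D) − (3883) = −377 + D
Setting this equal to −85 kJ gives D = 292 kJ/mol.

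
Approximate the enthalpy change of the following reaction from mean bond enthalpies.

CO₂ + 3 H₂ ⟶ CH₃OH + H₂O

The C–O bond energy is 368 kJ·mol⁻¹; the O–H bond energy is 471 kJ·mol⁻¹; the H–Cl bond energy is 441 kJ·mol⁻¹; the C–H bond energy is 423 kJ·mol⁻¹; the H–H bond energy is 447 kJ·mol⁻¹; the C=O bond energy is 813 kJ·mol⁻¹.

Bonds broken (reactants):
  C=O: 2 × 813 = 1626
  H–H: 3 × 447 = 1341
  Σ(broken) = 2967 kJ
Bonds formed (products):
  C–H: 3 × 423 = 1269
  C–O: 1 × 368 = 368
  O–H: 3 × 471 = 1413
  Σ(formed) = 3050 kJ
ΔH = Σ(broken) − Σ(formed) = 2967 − 3050 = −83 kJ

ΔH ≈ −83 kJ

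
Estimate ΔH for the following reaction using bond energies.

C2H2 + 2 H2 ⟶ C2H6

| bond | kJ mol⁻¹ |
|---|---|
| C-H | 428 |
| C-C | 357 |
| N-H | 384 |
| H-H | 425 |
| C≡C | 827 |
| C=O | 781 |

Bonds broken (reactants):
  C≡C: 1 × 827 = 827
  C-H: 2 × 428 = 856
  H-H: 2 × 425 = 850
  Σ(broken) = 2533 kJ
Bonds formed (products):
  C-C: 1 × 357 = 357
  C-H: 6 × 428 = 2568
  Σ(formed) = 2925 kJ
ΔH = Σ(broken) − Σ(formed) = 2533 − 2925 = −392 kJ

ΔH ≈ −392 kJ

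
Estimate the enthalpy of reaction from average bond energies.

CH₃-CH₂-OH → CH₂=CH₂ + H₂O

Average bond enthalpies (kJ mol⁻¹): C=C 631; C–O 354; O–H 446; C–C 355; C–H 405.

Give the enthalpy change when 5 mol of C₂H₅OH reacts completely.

Bonds broken (reactants):
  C–C: 1 × 355 = 355
  C–H: 5 × 405 = 2025
  C–O: 1 × 354 = 354
  O–H: 1 × 446 = 446
  Σ(broken) = 3180 kJ
Bonds formed (products):
  C–H: 4 × 405 = 1620
  C=C: 1 × 631 = 631
  O–H: 2 × 446 = 892
  Σ(formed) = 3143 kJ
ΔH = Σ(broken) − Σ(formed) = 3180 − 3143 = +37 kJ
For 5× the reaction as written: 5 × (+37) = +185 kJ

ΔH = +185 kJ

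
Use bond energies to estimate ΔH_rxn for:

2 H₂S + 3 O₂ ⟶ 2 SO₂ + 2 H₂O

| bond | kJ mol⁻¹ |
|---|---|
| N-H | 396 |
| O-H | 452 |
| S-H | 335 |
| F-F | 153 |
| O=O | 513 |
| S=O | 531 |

Bonds broken (reactants):
  O=O: 3 × 513 = 1539
  S-H: 4 × 335 = 1340
  Σ(broken) = 2879 kJ
Bonds formed (products):
  O-H: 4 × 452 = 1808
  S=O: 4 × 531 = 2124
  Σ(formed) = 3932 kJ
ΔH = Σ(broken) − Σ(formed) = 2879 − 3932 = −1053 kJ

ΔH ≈ −1053 kJ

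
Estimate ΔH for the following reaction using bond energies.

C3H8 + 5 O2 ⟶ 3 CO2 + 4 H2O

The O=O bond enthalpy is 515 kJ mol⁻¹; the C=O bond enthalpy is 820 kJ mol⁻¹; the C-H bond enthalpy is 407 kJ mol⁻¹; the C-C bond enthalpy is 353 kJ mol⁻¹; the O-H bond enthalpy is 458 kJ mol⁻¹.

ΔH ≈ −2047 kJ

Bonds broken (reactants):
  C-C: 2 × 353 = 706
  C-H: 8 × 407 = 3256
  O=O: 5 × 515 = 2575
  Σ(broken) = 6537 kJ
Bonds formed (products):
  C=O: 6 × 820 = 4920
  O-H: 8 × 458 = 3664
  Σ(formed) = 8584 kJ
ΔH = Σ(broken) − Σ(formed) = 6537 − 8584 = −2047 kJ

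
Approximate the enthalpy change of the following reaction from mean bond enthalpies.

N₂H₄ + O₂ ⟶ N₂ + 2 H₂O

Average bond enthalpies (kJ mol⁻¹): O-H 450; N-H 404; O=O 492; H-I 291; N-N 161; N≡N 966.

Bonds broken (reactants):
  N-H: 4 × 404 = 1616
  N-N: 1 × 161 = 161
  O=O: 1 × 492 = 492
  Σ(broken) = 2269 kJ
Bonds formed (products):
  N≡N: 1 × 966 = 966
  O-H: 4 × 450 = 1800
  Σ(formed) = 2766 kJ
ΔH = Σ(broken) − Σ(formed) = 2269 − 2766 = −497 kJ

ΔH ≈ −497 kJ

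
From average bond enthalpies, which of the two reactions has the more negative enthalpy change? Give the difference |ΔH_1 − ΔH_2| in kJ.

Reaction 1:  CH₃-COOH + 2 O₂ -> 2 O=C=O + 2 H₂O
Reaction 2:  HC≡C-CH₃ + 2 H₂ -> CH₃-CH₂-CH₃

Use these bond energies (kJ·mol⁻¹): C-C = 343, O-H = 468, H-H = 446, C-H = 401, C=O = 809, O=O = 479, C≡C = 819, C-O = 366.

Reaction 1, by 725 kJ

Reaction 1:
  Bonds broken (reactants):
    C-C: 1 × 343 = 343
    C-H: 3 × 401 = 1203
    C-O: 1 × 366 = 366
    C=O: 1 × 809 = 809
    O-H: 1 × 468 = 468
    O=O: 2 × 479 = 958
    Σ(broken) = 4147 kJ
  Bonds formed (products):
    C=O: 4 × 809 = 3236
    O-H: 4 × 468 = 1872
    Σ(formed) = 5108 kJ
  ΔH_1 = 4147 − 5108 = −961 kJ
Reaction 2:
  Bonds broken (reactants):
    C≡C: 1 × 819 = 819
    C-C: 1 × 343 = 343
    C-H: 4 × 401 = 1604
    H-H: 2 × 446 = 892
    Σ(broken) = 3658 kJ
  Bonds formed (products):
    C-C: 2 × 343 = 686
    C-H: 8 × 401 = 3208
    Σ(formed) = 3894 kJ
  ΔH_2 = 3658 − 3894 = −236 kJ
ΔH_1 − ΔH_2 = −725 kJ, so reaction 1 has the more negative ΔH; |ΔH_1 − ΔH_2| = 725 kJ.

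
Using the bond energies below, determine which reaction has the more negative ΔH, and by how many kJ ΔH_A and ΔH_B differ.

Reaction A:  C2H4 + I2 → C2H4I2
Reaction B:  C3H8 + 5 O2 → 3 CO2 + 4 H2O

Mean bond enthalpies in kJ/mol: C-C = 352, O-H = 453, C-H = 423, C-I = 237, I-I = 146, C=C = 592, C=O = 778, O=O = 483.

Reaction B, by 1701 kJ

Reaction A:
  Bonds broken (reactants):
    C-H: 4 × 423 = 1692
    C=C: 1 × 592 = 592
    I-I: 1 × 146 = 146
    Σ(broken) = 2430 kJ
  Bonds formed (products):
    C-C: 1 × 352 = 352
    C-H: 4 × 423 = 1692
    C-I: 2 × 237 = 474
    Σ(formed) = 2518 kJ
  ΔH_A = 2430 − 2518 = −88 kJ
Reaction B:
  Bonds broken (reactants):
    C-C: 2 × 352 = 704
    C-H: 8 × 423 = 3384
    O=O: 5 × 483 = 2415
    Σ(broken) = 6503 kJ
  Bonds formed (products):
    C=O: 6 × 778 = 4668
    O-H: 8 × 453 = 3624
    Σ(formed) = 8292 kJ
  ΔH_B = 6503 − 8292 = −1789 kJ
ΔH_A − ΔH_B = +1701 kJ, so reaction B has the more negative ΔH; |ΔH_A − ΔH_B| = 1701 kJ.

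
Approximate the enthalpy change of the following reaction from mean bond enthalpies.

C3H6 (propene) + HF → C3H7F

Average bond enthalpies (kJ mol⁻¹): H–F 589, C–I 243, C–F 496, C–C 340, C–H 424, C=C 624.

Bonds broken (reactants):
  C–C: 1 × 340 = 340
  C–H: 6 × 424 = 2544
  C=C: 1 × 624 = 624
  H–F: 1 × 589 = 589
  Σ(broken) = 4097 kJ
Bonds formed (products):
  C–C: 2 × 340 = 680
  C–F: 1 × 496 = 496
  C–H: 7 × 424 = 2968
  Σ(formed) = 4144 kJ
ΔH = Σ(broken) − Σ(formed) = 4097 − 4144 = −47 kJ

ΔH ≈ −47 kJ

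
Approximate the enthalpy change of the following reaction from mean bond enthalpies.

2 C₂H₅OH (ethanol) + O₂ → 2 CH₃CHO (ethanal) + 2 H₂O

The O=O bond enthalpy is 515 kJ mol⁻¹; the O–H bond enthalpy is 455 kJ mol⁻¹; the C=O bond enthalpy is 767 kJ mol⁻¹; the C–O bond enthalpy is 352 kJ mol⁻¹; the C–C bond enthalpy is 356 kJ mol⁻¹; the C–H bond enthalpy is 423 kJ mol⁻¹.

ΔH ≈ −379 kJ

Bonds broken (reactants):
  C–C: 2 × 356 = 712
  C–H: 10 × 423 = 4230
  C–O: 2 × 352 = 704
  O–H: 2 × 455 = 910
  O=O: 1 × 515 = 515
  Σ(broken) = 7071 kJ
Bonds formed (products):
  C–C: 2 × 356 = 712
  C–H: 8 × 423 = 3384
  C=O: 2 × 767 = 1534
  O–H: 4 × 455 = 1820
  Σ(formed) = 7450 kJ
ΔH = Σ(broken) − Σ(formed) = 7071 − 7450 = −379 kJ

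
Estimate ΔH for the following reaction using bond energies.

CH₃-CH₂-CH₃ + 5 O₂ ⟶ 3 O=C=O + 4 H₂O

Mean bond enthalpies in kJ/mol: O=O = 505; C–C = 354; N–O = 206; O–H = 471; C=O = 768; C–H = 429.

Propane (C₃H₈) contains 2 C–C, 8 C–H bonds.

Bonds broken (reactants):
  C–C: 2 × 354 = 708
  C–H: 8 × 429 = 3432
  O=O: 5 × 505 = 2525
  Σ(broken) = 6665 kJ
Bonds formed (products):
  C=O: 6 × 768 = 4608
  O–H: 8 × 471 = 3768
  Σ(formed) = 8376 kJ
ΔH = Σ(broken) − Σ(formed) = 6665 − 8376 = −1711 kJ

ΔH ≈ −1711 kJ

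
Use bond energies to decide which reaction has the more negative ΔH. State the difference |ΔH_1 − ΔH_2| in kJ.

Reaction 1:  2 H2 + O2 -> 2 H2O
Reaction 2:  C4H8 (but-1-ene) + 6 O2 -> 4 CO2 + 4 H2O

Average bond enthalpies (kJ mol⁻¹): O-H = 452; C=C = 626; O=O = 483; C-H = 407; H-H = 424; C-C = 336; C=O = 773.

Reaction 1:
  Bonds broken (reactants):
    H-H: 2 × 424 = 848
    O=O: 1 × 483 = 483
    Σ(broken) = 1331 kJ
  Bonds formed (products):
    O-H: 4 × 452 = 1808
    Σ(formed) = 1808 kJ
  ΔH_1 = 1331 − 1808 = −477 kJ
Reaction 2:
  Bonds broken (reactants):
    C-C: 2 × 336 = 672
    C-H: 8 × 407 = 3256
    C=C: 1 × 626 = 626
    O=O: 6 × 483 = 2898
    Σ(broken) = 7452 kJ
  Bonds formed (products):
    C=O: 8 × 773 = 6184
    O-H: 8 × 452 = 3616
    Σ(formed) = 9800 kJ
  ΔH_2 = 7452 − 9800 = −2348 kJ
ΔH_1 − ΔH_2 = +1871 kJ, so reaction 2 has the more negative ΔH; |ΔH_1 − ΔH_2| = 1871 kJ.

Reaction 2, by 1871 kJ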